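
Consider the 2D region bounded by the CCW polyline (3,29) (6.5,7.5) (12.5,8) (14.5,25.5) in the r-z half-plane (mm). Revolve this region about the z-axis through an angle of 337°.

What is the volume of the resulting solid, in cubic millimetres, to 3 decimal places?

Volume = 8944.196 mm³

Profile (r,z), 4 vertices: (3,29) (6.5,7.5) (12.5,8) (14.5,25.5)
edge 0: (3,29)→(6.5,7.5)  cross = 3·7.5 − 6.5·29 = -166.0000; (r_i+r_j)·cross = 9.5·-166.0000 = -1577.0000
edge 1: (6.5,7.5)→(12.5,8)  cross = 6.5·8 − 12.5·7.5 = -41.7500; (r_i+r_j)·cross = 19·-41.7500 = -793.2500
edge 2: (12.5,8)→(14.5,25.5)  cross = 12.5·25.5 − 14.5·8 = 202.7500; (r_i+r_j)·cross = 27·202.7500 = 5474.2500
edge 3: (14.5,25.5)→(3,29)  cross = 14.5·29 − 3·25.5 = 344.0000; (r_i+r_j)·cross = 17.5·344.0000 = 6020.0000
Σcross = 339.0000 → A = |Σcross|/2 = 169.5000 mm²
Σ(r_i+r_j)·cross = 9124.0000 → first moment M = |Σ|/6 = 1520.6667
R_c = M/A = 1520.6667/169.5000 = 8.9715 mm
θ = 337° = 5.881760 rad
V = θ·R_c·A = 5.881760·8.9715·169.5000 = 8944.196 mm³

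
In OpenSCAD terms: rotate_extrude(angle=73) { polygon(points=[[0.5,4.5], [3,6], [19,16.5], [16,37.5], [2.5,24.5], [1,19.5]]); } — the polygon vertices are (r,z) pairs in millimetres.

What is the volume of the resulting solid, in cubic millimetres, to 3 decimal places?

Profile (r,z), 6 vertices: (0.5,4.5) (3,6) (19,16.5) (16,37.5) (2.5,24.5) (1,19.5)
edge 0: (0.5,4.5)→(3,6)  cross = 0.5·6 − 3·4.5 = -10.5000; (r_i+r_j)·cross = 3.5·-10.5000 = -36.7500
edge 1: (3,6)→(19,16.5)  cross = 3·16.5 − 19·6 = -64.5000; (r_i+r_j)·cross = 22·-64.5000 = -1419.0000
edge 2: (19,16.5)→(16,37.5)  cross = 19·37.5 − 16·16.5 = 448.5000; (r_i+r_j)·cross = 35·448.5000 = 15697.5000
edge 3: (16,37.5)→(2.5,24.5)  cross = 16·24.5 − 2.5·37.5 = 298.2500; (r_i+r_j)·cross = 18.5·298.2500 = 5517.6250
edge 4: (2.5,24.5)→(1,19.5)  cross = 2.5·19.5 − 1·24.5 = 24.2500; (r_i+r_j)·cross = 3.5·24.2500 = 84.8750
edge 5: (1,19.5)→(0.5,4.5)  cross = 1·4.5 − 0.5·19.5 = -5.2500; (r_i+r_j)·cross = 1.5·-5.2500 = -7.8750
Σcross = 690.7500 → A = |Σcross|/2 = 345.3750 mm²
Σ(r_i+r_j)·cross = 19836.3750 → first moment M = |Σ|/6 = 3306.0625
R_c = M/A = 3306.0625/345.3750 = 9.5724 mm
θ = 73° = 1.274090 rad
V = θ·R_c·A = 1.274090·9.5724·345.3750 = 4212.222 mm³

Volume = 4212.222 mm³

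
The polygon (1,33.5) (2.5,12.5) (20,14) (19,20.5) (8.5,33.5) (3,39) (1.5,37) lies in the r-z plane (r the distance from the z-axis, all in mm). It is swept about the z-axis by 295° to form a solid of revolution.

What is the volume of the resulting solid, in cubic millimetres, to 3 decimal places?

Profile (r,z), 7 vertices: (1,33.5) (2.5,12.5) (20,14) (19,20.5) (8.5,33.5) (3,39) (1.5,37)
edge 0: (1,33.5)→(2.5,12.5)  cross = 1·12.5 − 2.5·33.5 = -71.2500; (r_i+r_j)·cross = 3.5·-71.2500 = -249.3750
edge 1: (2.5,12.5)→(20,14)  cross = 2.5·14 − 20·12.5 = -215.0000; (r_i+r_j)·cross = 22.5·-215.0000 = -4837.5000
edge 2: (20,14)→(19,20.5)  cross = 20·20.5 − 19·14 = 144.0000; (r_i+r_j)·cross = 39·144.0000 = 5616.0000
edge 3: (19,20.5)→(8.5,33.5)  cross = 19·33.5 − 8.5·20.5 = 462.2500; (r_i+r_j)·cross = 27.5·462.2500 = 12711.8750
edge 4: (8.5,33.5)→(3,39)  cross = 8.5·39 − 3·33.5 = 231.0000; (r_i+r_j)·cross = 11.5·231.0000 = 2656.5000
edge 5: (3,39)→(1.5,37)  cross = 3·37 − 1.5·39 = 52.5000; (r_i+r_j)·cross = 4.5·52.5000 = 236.2500
edge 6: (1.5,37)→(1,33.5)  cross = 1.5·33.5 − 1·37 = 13.2500; (r_i+r_j)·cross = 2.5·13.2500 = 33.1250
Σcross = 616.7500 → A = |Σcross|/2 = 308.3750 mm²
Σ(r_i+r_j)·cross = 16166.8750 → first moment M = |Σ|/6 = 2694.4792
R_c = M/A = 2694.4792/308.3750 = 8.7377 mm
θ = 295° = 5.148721 rad
V = θ·R_c·A = 5.148721·8.7377·308.3750 = 13873.122 mm³

Volume = 13873.122 mm³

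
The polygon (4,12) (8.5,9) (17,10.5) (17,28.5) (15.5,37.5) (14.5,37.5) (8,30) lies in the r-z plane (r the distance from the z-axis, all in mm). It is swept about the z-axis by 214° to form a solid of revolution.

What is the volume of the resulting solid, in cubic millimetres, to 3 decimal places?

Profile (r,z), 7 vertices: (4,12) (8.5,9) (17,10.5) (17,28.5) (15.5,37.5) (14.5,37.5) (8,30)
edge 0: (4,12)→(8.5,9)  cross = 4·9 − 8.5·12 = -66.0000; (r_i+r_j)·cross = 12.5·-66.0000 = -825.0000
edge 1: (8.5,9)→(17,10.5)  cross = 8.5·10.5 − 17·9 = -63.7500; (r_i+r_j)·cross = 25.5·-63.7500 = -1625.6250
edge 2: (17,10.5)→(17,28.5)  cross = 17·28.5 − 17·10.5 = 306.0000; (r_i+r_j)·cross = 34·306.0000 = 10404.0000
edge 3: (17,28.5)→(15.5,37.5)  cross = 17·37.5 − 15.5·28.5 = 195.7500; (r_i+r_j)·cross = 32.5·195.7500 = 6361.8750
edge 4: (15.5,37.5)→(14.5,37.5)  cross = 15.5·37.5 − 14.5·37.5 = 37.5000; (r_i+r_j)·cross = 30·37.5000 = 1125.0000
edge 5: (14.5,37.5)→(8,30)  cross = 14.5·30 − 8·37.5 = 135.0000; (r_i+r_j)·cross = 22.5·135.0000 = 3037.5000
edge 6: (8,30)→(4,12)  cross = 8·12 − 4·30 = -24.0000; (r_i+r_j)·cross = 12·-24.0000 = -288.0000
Σcross = 520.5000 → A = |Σcross|/2 = 260.2500 mm²
Σ(r_i+r_j)·cross = 18189.7500 → first moment M = |Σ|/6 = 3031.6250
R_c = M/A = 3031.6250/260.2500 = 11.6489 mm
θ = 214° = 3.735005 rad
V = θ·R_c·A = 3.735005·11.6489·260.2500 = 11323.133 mm³

Volume = 11323.133 mm³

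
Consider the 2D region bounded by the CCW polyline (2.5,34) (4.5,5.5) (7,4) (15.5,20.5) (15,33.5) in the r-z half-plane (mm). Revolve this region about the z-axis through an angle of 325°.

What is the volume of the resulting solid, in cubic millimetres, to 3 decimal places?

Volume = 13746.868 mm³

Profile (r,z), 5 vertices: (2.5,34) (4.5,5.5) (7,4) (15.5,20.5) (15,33.5)
edge 0: (2.5,34)→(4.5,5.5)  cross = 2.5·5.5 − 4.5·34 = -139.2500; (r_i+r_j)·cross = 7·-139.2500 = -974.7500
edge 1: (4.5,5.5)→(7,4)  cross = 4.5·4 − 7·5.5 = -20.5000; (r_i+r_j)·cross = 11.5·-20.5000 = -235.7500
edge 2: (7,4)→(15.5,20.5)  cross = 7·20.5 − 15.5·4 = 81.5000; (r_i+r_j)·cross = 22.5·81.5000 = 1833.7500
edge 3: (15.5,20.5)→(15,33.5)  cross = 15.5·33.5 − 15·20.5 = 211.7500; (r_i+r_j)·cross = 30.5·211.7500 = 6458.3750
edge 4: (15,33.5)→(2.5,34)  cross = 15·34 − 2.5·33.5 = 426.2500; (r_i+r_j)·cross = 17.5·426.2500 = 7459.3750
Σcross = 559.7500 → A = |Σcross|/2 = 279.8750 mm²
Σ(r_i+r_j)·cross = 14541.0000 → first moment M = |Σ|/6 = 2423.5000
R_c = M/A = 2423.5000/279.8750 = 8.6592 mm
θ = 325° = 5.672320 rad
V = θ·R_c·A = 5.672320·8.6592·279.8750 = 13746.868 mm³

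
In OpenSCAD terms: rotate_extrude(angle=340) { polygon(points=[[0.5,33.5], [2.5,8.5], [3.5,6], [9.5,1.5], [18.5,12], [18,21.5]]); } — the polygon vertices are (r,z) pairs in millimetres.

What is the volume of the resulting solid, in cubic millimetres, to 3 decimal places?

Volume = 18797.065 mm³

Profile (r,z), 6 vertices: (0.5,33.5) (2.5,8.5) (3.5,6) (9.5,1.5) (18.5,12) (18,21.5)
edge 0: (0.5,33.5)→(2.5,8.5)  cross = 0.5·8.5 − 2.5·33.5 = -79.5000; (r_i+r_j)·cross = 3·-79.5000 = -238.5000
edge 1: (2.5,8.5)→(3.5,6)  cross = 2.5·6 − 3.5·8.5 = -14.7500; (r_i+r_j)·cross = 6·-14.7500 = -88.5000
edge 2: (3.5,6)→(9.5,1.5)  cross = 3.5·1.5 − 9.5·6 = -51.7500; (r_i+r_j)·cross = 13·-51.7500 = -672.7500
edge 3: (9.5,1.5)→(18.5,12)  cross = 9.5·12 − 18.5·1.5 = 86.2500; (r_i+r_j)·cross = 28·86.2500 = 2415.0000
edge 4: (18.5,12)→(18,21.5)  cross = 18.5·21.5 − 18·12 = 181.7500; (r_i+r_j)·cross = 36.5·181.7500 = 6633.8750
edge 5: (18,21.5)→(0.5,33.5)  cross = 18·33.5 − 0.5·21.5 = 592.2500; (r_i+r_j)·cross = 18.5·592.2500 = 10956.6250
Σcross = 714.2500 → A = |Σcross|/2 = 357.1250 mm²
Σ(r_i+r_j)·cross = 19005.7500 → first moment M = |Σ|/6 = 3167.6250
R_c = M/A = 3167.6250/357.1250 = 8.8698 mm
θ = 340° = 5.934119 rad
V = θ·R_c·A = 5.934119·8.8698·357.1250 = 18797.065 mm³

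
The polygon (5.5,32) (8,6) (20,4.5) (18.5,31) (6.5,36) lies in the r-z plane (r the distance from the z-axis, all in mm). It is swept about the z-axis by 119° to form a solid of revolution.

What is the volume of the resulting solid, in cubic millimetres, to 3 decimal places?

Profile (r,z), 5 vertices: (5.5,32) (8,6) (20,4.5) (18.5,31) (6.5,36)
edge 0: (5.5,32)→(8,6)  cross = 5.5·6 − 8·32 = -223.0000; (r_i+r_j)·cross = 13.5·-223.0000 = -3010.5000
edge 1: (8,6)→(20,4.5)  cross = 8·4.5 − 20·6 = -84.0000; (r_i+r_j)·cross = 28·-84.0000 = -2352.0000
edge 2: (20,4.5)→(18.5,31)  cross = 20·31 − 18.5·4.5 = 536.7500; (r_i+r_j)·cross = 38.5·536.7500 = 20664.8750
edge 3: (18.5,31)→(6.5,36)  cross = 18.5·36 − 6.5·31 = 464.5000; (r_i+r_j)·cross = 25·464.5000 = 11612.5000
edge 4: (6.5,36)→(5.5,32)  cross = 6.5·32 − 5.5·36 = 10.0000; (r_i+r_j)·cross = 12·10.0000 = 120.0000
Σcross = 704.2500 → A = |Σcross|/2 = 352.1250 mm²
Σ(r_i+r_j)·cross = 27034.8750 → first moment M = |Σ|/6 = 4505.8125
R_c = M/A = 4505.8125/352.1250 = 12.7961 mm
θ = 119° = 2.076942 rad
V = θ·R_c·A = 2.076942·12.7961·352.1250 = 9358.310 mm³

Volume = 9358.310 mm³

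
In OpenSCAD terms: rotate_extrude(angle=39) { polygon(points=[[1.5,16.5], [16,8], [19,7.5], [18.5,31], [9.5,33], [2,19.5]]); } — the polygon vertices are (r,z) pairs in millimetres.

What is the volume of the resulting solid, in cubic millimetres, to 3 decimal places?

Volume = 2448.953 mm³

Profile (r,z), 6 vertices: (1.5,16.5) (16,8) (19,7.5) (18.5,31) (9.5,33) (2,19.5)
edge 0: (1.5,16.5)→(16,8)  cross = 1.5·8 − 16·16.5 = -252.0000; (r_i+r_j)·cross = 17.5·-252.0000 = -4410.0000
edge 1: (16,8)→(19,7.5)  cross = 16·7.5 − 19·8 = -32.0000; (r_i+r_j)·cross = 35·-32.0000 = -1120.0000
edge 2: (19,7.5)→(18.5,31)  cross = 19·31 − 18.5·7.5 = 450.2500; (r_i+r_j)·cross = 37.5·450.2500 = 16884.3750
edge 3: (18.5,31)→(9.5,33)  cross = 18.5·33 − 9.5·31 = 316.0000; (r_i+r_j)·cross = 28·316.0000 = 8848.0000
edge 4: (9.5,33)→(2,19.5)  cross = 9.5·19.5 − 2·33 = 119.2500; (r_i+r_j)·cross = 11.5·119.2500 = 1371.3750
edge 5: (2,19.5)→(1.5,16.5)  cross = 2·16.5 − 1.5·19.5 = 3.7500; (r_i+r_j)·cross = 3.5·3.7500 = 13.1250
Σcross = 605.2500 → A = |Σcross|/2 = 302.6250 mm²
Σ(r_i+r_j)·cross = 21586.8750 → first moment M = |Σ|/6 = 3597.8125
R_c = M/A = 3597.8125/302.6250 = 11.8887 mm
θ = 39° = 0.680678 rad
V = θ·R_c·A = 0.680678·11.8887·302.6250 = 2448.953 mm³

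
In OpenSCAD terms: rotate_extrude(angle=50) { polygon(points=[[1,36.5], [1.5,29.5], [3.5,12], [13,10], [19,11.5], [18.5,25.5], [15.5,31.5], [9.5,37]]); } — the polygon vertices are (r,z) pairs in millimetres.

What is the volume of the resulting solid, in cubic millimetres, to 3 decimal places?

Volume = 3329.561 mm³

Profile (r,z), 8 vertices: (1,36.5) (1.5,29.5) (3.5,12) (13,10) (19,11.5) (18.5,25.5) (15.5,31.5) (9.5,37)
edge 0: (1,36.5)→(1.5,29.5)  cross = 1·29.5 − 1.5·36.5 = -25.2500; (r_i+r_j)·cross = 2.5·-25.2500 = -63.1250
edge 1: (1.5,29.5)→(3.5,12)  cross = 1.5·12 − 3.5·29.5 = -85.2500; (r_i+r_j)·cross = 5·-85.2500 = -426.2500
edge 2: (3.5,12)→(13,10)  cross = 3.5·10 − 13·12 = -121.0000; (r_i+r_j)·cross = 16.5·-121.0000 = -1996.5000
edge 3: (13,10)→(19,11.5)  cross = 13·11.5 − 19·10 = -40.5000; (r_i+r_j)·cross = 32·-40.5000 = -1296.0000
edge 4: (19,11.5)→(18.5,25.5)  cross = 19·25.5 − 18.5·11.5 = 271.7500; (r_i+r_j)·cross = 37.5·271.7500 = 10190.6250
edge 5: (18.5,25.5)→(15.5,31.5)  cross = 18.5·31.5 − 15.5·25.5 = 187.5000; (r_i+r_j)·cross = 34·187.5000 = 6375.0000
edge 6: (15.5,31.5)→(9.5,37)  cross = 15.5·37 − 9.5·31.5 = 274.2500; (r_i+r_j)·cross = 25·274.2500 = 6856.2500
edge 7: (9.5,37)→(1,36.5)  cross = 9.5·36.5 − 1·37 = 309.7500; (r_i+r_j)·cross = 10.5·309.7500 = 3252.3750
Σcross = 771.2500 → A = |Σcross|/2 = 385.6250 mm²
Σ(r_i+r_j)·cross = 22892.3750 → first moment M = |Σ|/6 = 3815.3958
R_c = M/A = 3815.3958/385.6250 = 9.8941 mm
θ = 50° = 0.872665 rad
V = θ·R_c·A = 0.872665·9.8941·385.6250 = 3329.561 mm³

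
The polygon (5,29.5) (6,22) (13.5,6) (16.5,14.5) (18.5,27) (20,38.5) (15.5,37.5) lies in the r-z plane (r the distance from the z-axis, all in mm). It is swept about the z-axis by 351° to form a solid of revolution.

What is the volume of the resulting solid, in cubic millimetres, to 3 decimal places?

Profile (r,z), 7 vertices: (5,29.5) (6,22) (13.5,6) (16.5,14.5) (18.5,27) (20,38.5) (15.5,37.5)
edge 0: (5,29.5)→(6,22)  cross = 5·22 − 6·29.5 = -67.0000; (r_i+r_j)·cross = 11·-67.0000 = -737.0000
edge 1: (6,22)→(13.5,6)  cross = 6·6 − 13.5·22 = -261.0000; (r_i+r_j)·cross = 19.5·-261.0000 = -5089.5000
edge 2: (13.5,6)→(16.5,14.5)  cross = 13.5·14.5 − 16.5·6 = 96.7500; (r_i+r_j)·cross = 30·96.7500 = 2902.5000
edge 3: (16.5,14.5)→(18.5,27)  cross = 16.5·27 − 18.5·14.5 = 177.2500; (r_i+r_j)·cross = 35·177.2500 = 6203.7500
edge 4: (18.5,27)→(20,38.5)  cross = 18.5·38.5 − 20·27 = 172.2500; (r_i+r_j)·cross = 38.5·172.2500 = 6631.6250
edge 5: (20,38.5)→(15.5,37.5)  cross = 20·37.5 − 15.5·38.5 = 153.2500; (r_i+r_j)·cross = 35.5·153.2500 = 5440.3750
edge 6: (15.5,37.5)→(5,29.5)  cross = 15.5·29.5 − 5·37.5 = 269.7500; (r_i+r_j)·cross = 20.5·269.7500 = 5529.8750
Σcross = 541.2500 → A = |Σcross|/2 = 270.6250 mm²
Σ(r_i+r_j)·cross = 20881.6250 → first moment M = |Σ|/6 = 3480.2708
R_c = M/A = 3480.2708/270.6250 = 12.8601 mm
θ = 351° = 6.126106 rad
V = θ·R_c·A = 6.126106·12.8601·270.6250 = 21320.507 mm³

Volume = 21320.507 mm³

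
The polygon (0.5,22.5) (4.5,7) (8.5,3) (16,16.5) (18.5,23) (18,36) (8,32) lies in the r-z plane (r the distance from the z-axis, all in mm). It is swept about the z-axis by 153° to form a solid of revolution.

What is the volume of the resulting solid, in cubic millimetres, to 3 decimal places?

Volume = 9532.384 mm³

Profile (r,z), 7 vertices: (0.5,22.5) (4.5,7) (8.5,3) (16,16.5) (18.5,23) (18,36) (8,32)
edge 0: (0.5,22.5)→(4.5,7)  cross = 0.5·7 − 4.5·22.5 = -97.7500; (r_i+r_j)·cross = 5·-97.7500 = -488.7500
edge 1: (4.5,7)→(8.5,3)  cross = 4.5·3 − 8.5·7 = -46.0000; (r_i+r_j)·cross = 13·-46.0000 = -598.0000
edge 2: (8.5,3)→(16,16.5)  cross = 8.5·16.5 − 16·3 = 92.2500; (r_i+r_j)·cross = 24.5·92.2500 = 2260.1250
edge 3: (16,16.5)→(18.5,23)  cross = 16·23 − 18.5·16.5 = 62.7500; (r_i+r_j)·cross = 34.5·62.7500 = 2164.8750
edge 4: (18.5,23)→(18,36)  cross = 18.5·36 − 18·23 = 252.0000; (r_i+r_j)·cross = 36.5·252.0000 = 9198.0000
edge 5: (18,36)→(8,32)  cross = 18·32 − 8·36 = 288.0000; (r_i+r_j)·cross = 26·288.0000 = 7488.0000
edge 6: (8,32)→(0.5,22.5)  cross = 8·22.5 − 0.5·32 = 164.0000; (r_i+r_j)·cross = 8.5·164.0000 = 1394.0000
Σcross = 715.2500 → A = |Σcross|/2 = 357.6250 mm²
Σ(r_i+r_j)·cross = 21418.2500 → first moment M = |Σ|/6 = 3569.7083
R_c = M/A = 3569.7083/357.6250 = 9.9817 mm
θ = 153° = 2.670354 rad
V = θ·R_c·A = 2.670354·9.9817·357.6250 = 9532.384 mm³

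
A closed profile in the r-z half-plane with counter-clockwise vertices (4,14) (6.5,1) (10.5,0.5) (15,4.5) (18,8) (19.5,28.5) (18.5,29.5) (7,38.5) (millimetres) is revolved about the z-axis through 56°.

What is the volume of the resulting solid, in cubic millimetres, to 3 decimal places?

Profile (r,z), 8 vertices: (4,14) (6.5,1) (10.5,0.5) (15,4.5) (18,8) (19.5,28.5) (18.5,29.5) (7,38.5)
edge 0: (4,14)→(6.5,1)  cross = 4·1 − 6.5·14 = -87.0000; (r_i+r_j)·cross = 10.5·-87.0000 = -913.5000
edge 1: (6.5,1)→(10.5,0.5)  cross = 6.5·0.5 − 10.5·1 = -7.2500; (r_i+r_j)·cross = 17·-7.2500 = -123.2500
edge 2: (10.5,0.5)→(15,4.5)  cross = 10.5·4.5 − 15·0.5 = 39.7500; (r_i+r_j)·cross = 25.5·39.7500 = 1013.6250
edge 3: (15,4.5)→(18,8)  cross = 15·8 − 18·4.5 = 39.0000; (r_i+r_j)·cross = 33·39.0000 = 1287.0000
edge 4: (18,8)→(19.5,28.5)  cross = 18·28.5 − 19.5·8 = 357.0000; (r_i+r_j)·cross = 37.5·357.0000 = 13387.5000
edge 5: (19.5,28.5)→(18.5,29.5)  cross = 19.5·29.5 − 18.5·28.5 = 48.0000; (r_i+r_j)·cross = 38·48.0000 = 1824.0000
edge 6: (18.5,29.5)→(7,38.5)  cross = 18.5·38.5 − 7·29.5 = 505.7500; (r_i+r_j)·cross = 25.5·505.7500 = 12896.6250
edge 7: (7,38.5)→(4,14)  cross = 7·14 − 4·38.5 = -56.0000; (r_i+r_j)·cross = 11·-56.0000 = -616.0000
Σcross = 839.2500 → A = |Σcross|/2 = 419.6250 mm²
Σ(r_i+r_j)·cross = 28756.0000 → first moment M = |Σ|/6 = 4792.6667
R_c = M/A = 4792.6667/419.6250 = 11.4213 mm
θ = 56° = 0.977384 rad
V = θ·R_c·A = 0.977384·11.4213·419.6250 = 4684.278 mm³

Volume = 4684.278 mm³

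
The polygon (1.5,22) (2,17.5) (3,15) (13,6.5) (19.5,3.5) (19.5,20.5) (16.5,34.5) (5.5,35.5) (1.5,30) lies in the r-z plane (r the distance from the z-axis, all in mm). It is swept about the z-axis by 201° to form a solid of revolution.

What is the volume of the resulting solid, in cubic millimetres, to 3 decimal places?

Volume = 16842.152 mm³

Profile (r,z), 9 vertices: (1.5,22) (2,17.5) (3,15) (13,6.5) (19.5,3.5) (19.5,20.5) (16.5,34.5) (5.5,35.5) (1.5,30)
edge 0: (1.5,22)→(2,17.5)  cross = 1.5·17.5 − 2·22 = -17.7500; (r_i+r_j)·cross = 3.5·-17.7500 = -62.1250
edge 1: (2,17.5)→(3,15)  cross = 2·15 − 3·17.5 = -22.5000; (r_i+r_j)·cross = 5·-22.5000 = -112.5000
edge 2: (3,15)→(13,6.5)  cross = 3·6.5 − 13·15 = -175.5000; (r_i+r_j)·cross = 16·-175.5000 = -2808.0000
edge 3: (13,6.5)→(19.5,3.5)  cross = 13·3.5 − 19.5·6.5 = -81.2500; (r_i+r_j)·cross = 32.5·-81.2500 = -2640.6250
edge 4: (19.5,3.5)→(19.5,20.5)  cross = 19.5·20.5 − 19.5·3.5 = 331.5000; (r_i+r_j)·cross = 39·331.5000 = 12928.5000
edge 5: (19.5,20.5)→(16.5,34.5)  cross = 19.5·34.5 − 16.5·20.5 = 334.5000; (r_i+r_j)·cross = 36·334.5000 = 12042.0000
edge 6: (16.5,34.5)→(5.5,35.5)  cross = 16.5·35.5 − 5.5·34.5 = 396.0000; (r_i+r_j)·cross = 22·396.0000 = 8712.0000
edge 7: (5.5,35.5)→(1.5,30)  cross = 5.5·30 − 1.5·35.5 = 111.7500; (r_i+r_j)·cross = 7·111.7500 = 782.2500
edge 8: (1.5,30)→(1.5,22)  cross = 1.5·22 − 1.5·30 = -12.0000; (r_i+r_j)·cross = 3·-12.0000 = -36.0000
Σcross = 864.7500 → A = |Σcross|/2 = 432.3750 mm²
Σ(r_i+r_j)·cross = 28805.5000 → first moment M = |Σ|/6 = 4800.9167
R_c = M/A = 4800.9167/432.3750 = 11.1036 mm
θ = 201° = 3.508112 rad
V = θ·R_c·A = 3.508112·11.1036·432.3750 = 16842.152 mm³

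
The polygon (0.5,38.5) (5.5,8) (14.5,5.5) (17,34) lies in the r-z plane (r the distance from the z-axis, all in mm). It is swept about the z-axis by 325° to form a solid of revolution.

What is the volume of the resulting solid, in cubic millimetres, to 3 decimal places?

Volume = 19644.190 mm³

Profile (r,z), 4 vertices: (0.5,38.5) (5.5,8) (14.5,5.5) (17,34)
edge 0: (0.5,38.5)→(5.5,8)  cross = 0.5·8 − 5.5·38.5 = -207.7500; (r_i+r_j)·cross = 6·-207.7500 = -1246.5000
edge 1: (5.5,8)→(14.5,5.5)  cross = 5.5·5.5 − 14.5·8 = -85.7500; (r_i+r_j)·cross = 20·-85.7500 = -1715.0000
edge 2: (14.5,5.5)→(17,34)  cross = 14.5·34 − 17·5.5 = 399.5000; (r_i+r_j)·cross = 31.5·399.5000 = 12584.2500
edge 3: (17,34)→(0.5,38.5)  cross = 17·38.5 − 0.5·34 = 637.5000; (r_i+r_j)·cross = 17.5·637.5000 = 11156.2500
Σcross = 743.5000 → A = |Σcross|/2 = 371.7500 mm²
Σ(r_i+r_j)·cross = 20779.0000 → first moment M = |Σ|/6 = 3463.1667
R_c = M/A = 3463.1667/371.7500 = 9.3158 mm
θ = 325° = 5.672320 rad
V = θ·R_c·A = 5.672320·9.3158·371.7500 = 19644.190 mm³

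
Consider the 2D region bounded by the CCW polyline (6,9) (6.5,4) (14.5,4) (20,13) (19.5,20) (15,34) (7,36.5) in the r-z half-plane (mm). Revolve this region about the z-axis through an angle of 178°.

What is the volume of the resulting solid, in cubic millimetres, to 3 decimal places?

Profile (r,z), 7 vertices: (6,9) (6.5,4) (14.5,4) (20,13) (19.5,20) (15,34) (7,36.5)
edge 0: (6,9)→(6.5,4)  cross = 6·4 − 6.5·9 = -34.5000; (r_i+r_j)·cross = 12.5·-34.5000 = -431.2500
edge 1: (6.5,4)→(14.5,4)  cross = 6.5·4 − 14.5·4 = -32.0000; (r_i+r_j)·cross = 21·-32.0000 = -672.0000
edge 2: (14.5,4)→(20,13)  cross = 14.5·13 − 20·4 = 108.5000; (r_i+r_j)·cross = 34.5·108.5000 = 3743.2500
edge 3: (20,13)→(19.5,20)  cross = 20·20 − 19.5·13 = 146.5000; (r_i+r_j)·cross = 39.5·146.5000 = 5786.7500
edge 4: (19.5,20)→(15,34)  cross = 19.5·34 − 15·20 = 363.0000; (r_i+r_j)·cross = 34.5·363.0000 = 12523.5000
edge 5: (15,34)→(7,36.5)  cross = 15·36.5 − 7·34 = 309.5000; (r_i+r_j)·cross = 22·309.5000 = 6809.0000
edge 6: (7,36.5)→(6,9)  cross = 7·9 − 6·36.5 = -156.0000; (r_i+r_j)·cross = 13·-156.0000 = -2028.0000
Σcross = 705.0000 → A = |Σcross|/2 = 352.5000 mm²
Σ(r_i+r_j)·cross = 25731.2500 → first moment M = |Σ|/6 = 4288.5417
R_c = M/A = 4288.5417/352.5000 = 12.1661 mm
θ = 178° = 3.106686 rad
V = θ·R_c·A = 3.106686·12.1661·352.5000 = 13323.153 mm³

Volume = 13323.153 mm³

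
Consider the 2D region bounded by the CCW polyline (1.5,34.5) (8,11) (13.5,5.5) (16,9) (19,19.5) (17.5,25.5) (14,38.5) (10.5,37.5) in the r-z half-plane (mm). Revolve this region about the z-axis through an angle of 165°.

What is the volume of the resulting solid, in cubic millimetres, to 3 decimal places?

Volume = 11062.186 mm³

Profile (r,z), 8 vertices: (1.5,34.5) (8,11) (13.5,5.5) (16,9) (19,19.5) (17.5,25.5) (14,38.5) (10.5,37.5)
edge 0: (1.5,34.5)→(8,11)  cross = 1.5·11 − 8·34.5 = -259.5000; (r_i+r_j)·cross = 9.5·-259.5000 = -2465.2500
edge 1: (8,11)→(13.5,5.5)  cross = 8·5.5 − 13.5·11 = -104.5000; (r_i+r_j)·cross = 21.5·-104.5000 = -2246.7500
edge 2: (13.5,5.5)→(16,9)  cross = 13.5·9 − 16·5.5 = 33.5000; (r_i+r_j)·cross = 29.5·33.5000 = 988.2500
edge 3: (16,9)→(19,19.5)  cross = 16·19.5 − 19·9 = 141.0000; (r_i+r_j)·cross = 35·141.0000 = 4935.0000
edge 4: (19,19.5)→(17.5,25.5)  cross = 19·25.5 − 17.5·19.5 = 143.2500; (r_i+r_j)·cross = 36.5·143.2500 = 5228.6250
edge 5: (17.5,25.5)→(14,38.5)  cross = 17.5·38.5 − 14·25.5 = 316.7500; (r_i+r_j)·cross = 31.5·316.7500 = 9977.6250
edge 6: (14,38.5)→(10.5,37.5)  cross = 14·37.5 − 10.5·38.5 = 120.7500; (r_i+r_j)·cross = 24.5·120.7500 = 2958.3750
edge 7: (10.5,37.5)→(1.5,34.5)  cross = 10.5·34.5 − 1.5·37.5 = 306.0000; (r_i+r_j)·cross = 12·306.0000 = 3672.0000
Σcross = 697.2500 → A = |Σcross|/2 = 348.6250 mm²
Σ(r_i+r_j)·cross = 23047.8750 → first moment M = |Σ|/6 = 3841.3125
R_c = M/A = 3841.3125/348.6250 = 11.0185 mm
θ = 165° = 2.879793 rad
V = θ·R_c·A = 2.879793·11.0185·348.6250 = 11062.186 mm³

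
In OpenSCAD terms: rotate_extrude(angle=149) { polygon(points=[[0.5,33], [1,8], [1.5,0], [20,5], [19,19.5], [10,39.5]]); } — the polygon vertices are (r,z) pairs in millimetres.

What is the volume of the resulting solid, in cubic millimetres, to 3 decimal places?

Volume = 13418.735 mm³

Profile (r,z), 6 vertices: (0.5,33) (1,8) (1.5,0) (20,5) (19,19.5) (10,39.5)
edge 0: (0.5,33)→(1,8)  cross = 0.5·8 − 1·33 = -29.0000; (r_i+r_j)·cross = 1.5·-29.0000 = -43.5000
edge 1: (1,8)→(1.5,0)  cross = 1·0 − 1.5·8 = -12.0000; (r_i+r_j)·cross = 2.5·-12.0000 = -30.0000
edge 2: (1.5,0)→(20,5)  cross = 1.5·5 − 20·0 = 7.5000; (r_i+r_j)·cross = 21.5·7.5000 = 161.2500
edge 3: (20,5)→(19,19.5)  cross = 20·19.5 − 19·5 = 295.0000; (r_i+r_j)·cross = 39·295.0000 = 11505.0000
edge 4: (19,19.5)→(10,39.5)  cross = 19·39.5 − 10·19.5 = 555.5000; (r_i+r_j)·cross = 29·555.5000 = 16109.5000
edge 5: (10,39.5)→(0.5,33)  cross = 10·33 − 0.5·39.5 = 310.2500; (r_i+r_j)·cross = 10.5·310.2500 = 3257.6250
Σcross = 1127.2500 → A = |Σcross|/2 = 563.6250 mm²
Σ(r_i+r_j)·cross = 30959.8750 → first moment M = |Σ|/6 = 5159.9792
R_c = M/A = 5159.9792/563.6250 = 9.1550 mm
θ = 149° = 2.600541 rad
V = θ·R_c·A = 2.600541·9.1550·563.6250 = 13418.735 mm³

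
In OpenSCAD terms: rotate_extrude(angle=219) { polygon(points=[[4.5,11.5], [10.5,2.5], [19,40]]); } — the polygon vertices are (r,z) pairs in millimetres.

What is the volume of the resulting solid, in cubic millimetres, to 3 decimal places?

Volume = 6530.350 mm³

Profile (r,z), 3 vertices: (4.5,11.5) (10.5,2.5) (19,40)
edge 0: (4.5,11.5)→(10.5,2.5)  cross = 4.5·2.5 − 10.5·11.5 = -109.5000; (r_i+r_j)·cross = 15·-109.5000 = -1642.5000
edge 1: (10.5,2.5)→(19,40)  cross = 10.5·40 − 19·2.5 = 372.5000; (r_i+r_j)·cross = 29.5·372.5000 = 10988.7500
edge 2: (19,40)→(4.5,11.5)  cross = 19·11.5 − 4.5·40 = 38.5000; (r_i+r_j)·cross = 23.5·38.5000 = 904.7500
Σcross = 301.5000 → A = |Σcross|/2 = 150.7500 mm²
Σ(r_i+r_j)·cross = 10251.0000 → first moment M = |Σ|/6 = 1708.5000
R_c = M/A = 1708.5000/150.7500 = 11.3333 mm
θ = 219° = 3.822271 rad
V = θ·R_c·A = 3.822271·11.3333·150.7500 = 6530.350 mm³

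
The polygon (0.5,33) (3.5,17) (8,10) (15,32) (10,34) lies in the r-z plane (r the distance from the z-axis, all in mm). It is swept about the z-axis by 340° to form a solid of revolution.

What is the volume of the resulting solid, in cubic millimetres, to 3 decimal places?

Profile (r,z), 5 vertices: (0.5,33) (3.5,17) (8,10) (15,32) (10,34)
edge 0: (0.5,33)→(3.5,17)  cross = 0.5·17 − 3.5·33 = -107.0000; (r_i+r_j)·cross = 4·-107.0000 = -428.0000
edge 1: (3.5,17)→(8,10)  cross = 3.5·10 − 8·17 = -101.0000; (r_i+r_j)·cross = 11.5·-101.0000 = -1161.5000
edge 2: (8,10)→(15,32)  cross = 8·32 − 15·10 = 106.0000; (r_i+r_j)·cross = 23·106.0000 = 2438.0000
edge 3: (15,32)→(10,34)  cross = 15·34 − 10·32 = 190.0000; (r_i+r_j)·cross = 25·190.0000 = 4750.0000
edge 4: (10,34)→(0.5,33)  cross = 10·33 − 0.5·34 = 313.0000; (r_i+r_j)·cross = 10.5·313.0000 = 3286.5000
Σcross = 401.0000 → A = |Σcross|/2 = 200.5000 mm²
Σ(r_i+r_j)·cross = 8885.0000 → first moment M = |Σ|/6 = 1480.8333
R_c = M/A = 1480.8333/200.5000 = 7.3857 mm
θ = 340° = 5.934119 rad
V = θ·R_c·A = 5.934119·7.3857·200.5000 = 8787.442 mm³

Volume = 8787.442 mm³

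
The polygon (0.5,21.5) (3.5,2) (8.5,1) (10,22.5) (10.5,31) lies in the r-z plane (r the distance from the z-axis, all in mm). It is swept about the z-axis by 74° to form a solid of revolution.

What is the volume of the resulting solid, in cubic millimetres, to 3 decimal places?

Volume = 1446.260 mm³

Profile (r,z), 5 vertices: (0.5,21.5) (3.5,2) (8.5,1) (10,22.5) (10.5,31)
edge 0: (0.5,21.5)→(3.5,2)  cross = 0.5·2 − 3.5·21.5 = -74.2500; (r_i+r_j)·cross = 4·-74.2500 = -297.0000
edge 1: (3.5,2)→(8.5,1)  cross = 3.5·1 − 8.5·2 = -13.5000; (r_i+r_j)·cross = 12·-13.5000 = -162.0000
edge 2: (8.5,1)→(10,22.5)  cross = 8.5·22.5 − 10·1 = 181.2500; (r_i+r_j)·cross = 18.5·181.2500 = 3353.1250
edge 3: (10,22.5)→(10.5,31)  cross = 10·31 − 10.5·22.5 = 73.7500; (r_i+r_j)·cross = 20.5·73.7500 = 1511.8750
edge 4: (10.5,31)→(0.5,21.5)  cross = 10.5·21.5 − 0.5·31 = 210.2500; (r_i+r_j)·cross = 11·210.2500 = 2312.7500
Σcross = 377.5000 → A = |Σcross|/2 = 188.7500 mm²
Σ(r_i+r_j)·cross = 6718.7500 → first moment M = |Σ|/6 = 1119.7917
R_c = M/A = 1119.7917/188.7500 = 5.9327 mm
θ = 74° = 1.291544 rad
V = θ·R_c·A = 1.291544·5.9327·188.7500 = 1446.260 mm³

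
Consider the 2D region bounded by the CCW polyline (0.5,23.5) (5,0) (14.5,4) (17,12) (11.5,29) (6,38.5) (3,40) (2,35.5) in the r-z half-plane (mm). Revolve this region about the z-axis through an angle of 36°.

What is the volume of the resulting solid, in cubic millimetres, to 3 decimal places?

Profile (r,z), 8 vertices: (0.5,23.5) (5,0) (14.5,4) (17,12) (11.5,29) (6,38.5) (3,40) (2,35.5)
edge 0: (0.5,23.5)→(5,0)  cross = 0.5·0 − 5·23.5 = -117.5000; (r_i+r_j)·cross = 5.5·-117.5000 = -646.2500
edge 1: (5,0)→(14.5,4)  cross = 5·4 − 14.5·0 = 20.0000; (r_i+r_j)·cross = 19.5·20.0000 = 390.0000
edge 2: (14.5,4)→(17,12)  cross = 14.5·12 − 17·4 = 106.0000; (r_i+r_j)·cross = 31.5·106.0000 = 3339.0000
edge 3: (17,12)→(11.5,29)  cross = 17·29 − 11.5·12 = 355.0000; (r_i+r_j)·cross = 28.5·355.0000 = 10117.5000
edge 4: (11.5,29)→(6,38.5)  cross = 11.5·38.5 − 6·29 = 268.7500; (r_i+r_j)·cross = 17.5·268.7500 = 4703.1250
edge 5: (6,38.5)→(3,40)  cross = 6·40 − 3·38.5 = 124.5000; (r_i+r_j)·cross = 9·124.5000 = 1120.5000
edge 6: (3,40)→(2,35.5)  cross = 3·35.5 − 2·40 = 26.5000; (r_i+r_j)·cross = 5·26.5000 = 132.5000
edge 7: (2,35.5)→(0.5,23.5)  cross = 2·23.5 − 0.5·35.5 = 29.2500; (r_i+r_j)·cross = 2.5·29.2500 = 73.1250
Σcross = 812.5000 → A = |Σcross|/2 = 406.2500 mm²
Σ(r_i+r_j)·cross = 19229.5000 → first moment M = |Σ|/6 = 3204.9167
R_c = M/A = 3204.9167/406.2500 = 7.8890 mm
θ = 36° = 0.628319 rad
V = θ·R_c·A = 0.628319·7.8890·406.2500 = 2013.709 mm³

Volume = 2013.709 mm³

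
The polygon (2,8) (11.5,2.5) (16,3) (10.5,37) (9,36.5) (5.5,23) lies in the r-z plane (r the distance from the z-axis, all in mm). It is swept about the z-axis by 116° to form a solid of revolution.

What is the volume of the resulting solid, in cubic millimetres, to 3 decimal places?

Volume = 4920.746 mm³

Profile (r,z), 6 vertices: (2,8) (11.5,2.5) (16,3) (10.5,37) (9,36.5) (5.5,23)
edge 0: (2,8)→(11.5,2.5)  cross = 2·2.5 − 11.5·8 = -87.0000; (r_i+r_j)·cross = 13.5·-87.0000 = -1174.5000
edge 1: (11.5,2.5)→(16,3)  cross = 11.5·3 − 16·2.5 = -5.5000; (r_i+r_j)·cross = 27.5·-5.5000 = -151.2500
edge 2: (16,3)→(10.5,37)  cross = 16·37 − 10.5·3 = 560.5000; (r_i+r_j)·cross = 26.5·560.5000 = 14853.2500
edge 3: (10.5,37)→(9,36.5)  cross = 10.5·36.5 − 9·37 = 50.2500; (r_i+r_j)·cross = 19.5·50.2500 = 979.8750
edge 4: (9,36.5)→(5.5,23)  cross = 9·23 − 5.5·36.5 = 6.2500; (r_i+r_j)·cross = 14.5·6.2500 = 90.6250
edge 5: (5.5,23)→(2,8)  cross = 5.5·8 − 2·23 = -2.0000; (r_i+r_j)·cross = 7.5·-2.0000 = -15.0000
Σcross = 522.5000 → A = |Σcross|/2 = 261.2500 mm²
Σ(r_i+r_j)·cross = 14583.0000 → first moment M = |Σ|/6 = 2430.5000
R_c = M/A = 2430.5000/261.2500 = 9.3033 mm
θ = 116° = 2.024582 rad
V = θ·R_c·A = 2.024582·9.3033·261.2500 = 4920.746 mm³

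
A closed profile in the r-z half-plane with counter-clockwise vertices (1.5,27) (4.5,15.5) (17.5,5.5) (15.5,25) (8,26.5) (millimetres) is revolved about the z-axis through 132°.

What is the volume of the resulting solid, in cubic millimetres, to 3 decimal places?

Volume = 4699.343 mm³

Profile (r,z), 5 vertices: (1.5,27) (4.5,15.5) (17.5,5.5) (15.5,25) (8,26.5)
edge 0: (1.5,27)→(4.5,15.5)  cross = 1.5·15.5 − 4.5·27 = -98.2500; (r_i+r_j)·cross = 6·-98.2500 = -589.5000
edge 1: (4.5,15.5)→(17.5,5.5)  cross = 4.5·5.5 − 17.5·15.5 = -246.5000; (r_i+r_j)·cross = 22·-246.5000 = -5423.0000
edge 2: (17.5,5.5)→(15.5,25)  cross = 17.5·25 − 15.5·5.5 = 352.2500; (r_i+r_j)·cross = 33·352.2500 = 11624.2500
edge 3: (15.5,25)→(8,26.5)  cross = 15.5·26.5 − 8·25 = 210.7500; (r_i+r_j)·cross = 23.5·210.7500 = 4952.6250
edge 4: (8,26.5)→(1.5,27)  cross = 8·27 − 1.5·26.5 = 176.2500; (r_i+r_j)·cross = 9.5·176.2500 = 1674.3750
Σcross = 394.5000 → A = |Σcross|/2 = 197.2500 mm²
Σ(r_i+r_j)·cross = 12238.7500 → first moment M = |Σ|/6 = 2039.7917
R_c = M/A = 2039.7917/197.2500 = 10.3411 mm
θ = 132° = 2.303835 rad
V = θ·R_c·A = 2.303835·10.3411·197.2500 = 4699.343 mm³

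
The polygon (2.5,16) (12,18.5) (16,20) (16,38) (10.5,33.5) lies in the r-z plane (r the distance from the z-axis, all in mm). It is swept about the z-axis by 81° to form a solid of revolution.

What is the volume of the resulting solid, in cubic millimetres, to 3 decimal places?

Volume = 2417.544 mm³

Profile (r,z), 5 vertices: (2.5,16) (12,18.5) (16,20) (16,38) (10.5,33.5)
edge 0: (2.5,16)→(12,18.5)  cross = 2.5·18.5 − 12·16 = -145.7500; (r_i+r_j)·cross = 14.5·-145.7500 = -2113.3750
edge 1: (12,18.5)→(16,20)  cross = 12·20 − 16·18.5 = -56.0000; (r_i+r_j)·cross = 28·-56.0000 = -1568.0000
edge 2: (16,20)→(16,38)  cross = 16·38 − 16·20 = 288.0000; (r_i+r_j)·cross = 32·288.0000 = 9216.0000
edge 3: (16,38)→(10.5,33.5)  cross = 16·33.5 − 10.5·38 = 137.0000; (r_i+r_j)·cross = 26.5·137.0000 = 3630.5000
edge 4: (10.5,33.5)→(2.5,16)  cross = 10.5·16 − 2.5·33.5 = 84.2500; (r_i+r_j)·cross = 13·84.2500 = 1095.2500
Σcross = 307.5000 → A = |Σcross|/2 = 153.7500 mm²
Σ(r_i+r_j)·cross = 10260.3750 → first moment M = |Σ|/6 = 1710.0625
R_c = M/A = 1710.0625/153.7500 = 11.1224 mm
θ = 81° = 1.413717 rad
V = θ·R_c·A = 1.413717·11.1224·153.7500 = 2417.544 mm³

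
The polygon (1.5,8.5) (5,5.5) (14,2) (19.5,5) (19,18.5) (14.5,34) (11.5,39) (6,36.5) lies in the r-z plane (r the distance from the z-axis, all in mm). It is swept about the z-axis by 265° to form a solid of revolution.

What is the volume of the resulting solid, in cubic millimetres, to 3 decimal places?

Profile (r,z), 8 vertices: (1.5,8.5) (5,5.5) (14,2) (19.5,5) (19,18.5) (14.5,34) (11.5,39) (6,36.5)
edge 0: (1.5,8.5)→(5,5.5)  cross = 1.5·5.5 − 5·8.5 = -34.2500; (r_i+r_j)·cross = 6.5·-34.2500 = -222.6250
edge 1: (5,5.5)→(14,2)  cross = 5·2 − 14·5.5 = -67.0000; (r_i+r_j)·cross = 19·-67.0000 = -1273.0000
edge 2: (14,2)→(19.5,5)  cross = 14·5 − 19.5·2 = 31.0000; (r_i+r_j)·cross = 33.5·31.0000 = 1038.5000
edge 3: (19.5,5)→(19,18.5)  cross = 19.5·18.5 − 19·5 = 265.7500; (r_i+r_j)·cross = 38.5·265.7500 = 10231.3750
edge 4: (19,18.5)→(14.5,34)  cross = 19·34 − 14.5·18.5 = 377.7500; (r_i+r_j)·cross = 33.5·377.7500 = 12654.6250
edge 5: (14.5,34)→(11.5,39)  cross = 14.5·39 − 11.5·34 = 174.5000; (r_i+r_j)·cross = 26·174.5000 = 4537.0000
edge 6: (11.5,39)→(6,36.5)  cross = 11.5·36.5 − 6·39 = 185.7500; (r_i+r_j)·cross = 17.5·185.7500 = 3250.6250
edge 7: (6,36.5)→(1.5,8.5)  cross = 6·8.5 − 1.5·36.5 = -3.7500; (r_i+r_j)·cross = 7.5·-3.7500 = -28.1250
Σcross = 929.7500 → A = |Σcross|/2 = 464.8750 mm²
Σ(r_i+r_j)·cross = 30188.3750 → first moment M = |Σ|/6 = 5031.3958
R_c = M/A = 5031.3958/464.8750 = 10.8231 mm
θ = 265° = 4.625123 rad
V = θ·R_c·A = 4.625123·10.8231·464.8750 = 23270.822 mm³

Volume = 23270.822 mm³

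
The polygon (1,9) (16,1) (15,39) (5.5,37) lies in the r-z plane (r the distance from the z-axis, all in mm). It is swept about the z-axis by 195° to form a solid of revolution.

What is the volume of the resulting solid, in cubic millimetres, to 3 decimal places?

Volume = 13335.341 mm³

Profile (r,z), 4 vertices: (1,9) (16,1) (15,39) (5.5,37)
edge 0: (1,9)→(16,1)  cross = 1·1 − 16·9 = -143.0000; (r_i+r_j)·cross = 17·-143.0000 = -2431.0000
edge 1: (16,1)→(15,39)  cross = 16·39 − 15·1 = 609.0000; (r_i+r_j)·cross = 31·609.0000 = 18879.0000
edge 2: (15,39)→(5.5,37)  cross = 15·37 − 5.5·39 = 340.5000; (r_i+r_j)·cross = 20.5·340.5000 = 6980.2500
edge 3: (5.5,37)→(1,9)  cross = 5.5·9 − 1·37 = 12.5000; (r_i+r_j)·cross = 6.5·12.5000 = 81.2500
Σcross = 819.0000 → A = |Σcross|/2 = 409.5000 mm²
Σ(r_i+r_j)·cross = 23509.5000 → first moment M = |Σ|/6 = 3918.2500
R_c = M/A = 3918.2500/409.5000 = 9.5684 mm
θ = 195° = 3.403392 rad
V = θ·R_c·A = 3.403392·9.5684·409.5000 = 13335.341 mm³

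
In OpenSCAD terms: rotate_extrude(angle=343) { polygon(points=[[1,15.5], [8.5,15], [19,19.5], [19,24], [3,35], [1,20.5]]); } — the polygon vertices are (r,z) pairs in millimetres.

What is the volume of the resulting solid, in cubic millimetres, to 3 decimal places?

Profile (r,z), 6 vertices: (1,15.5) (8.5,15) (19,19.5) (19,24) (3,35) (1,20.5)
edge 0: (1,15.5)→(8.5,15)  cross = 1·15 − 8.5·15.5 = -116.7500; (r_i+r_j)·cross = 9.5·-116.7500 = -1109.1250
edge 1: (8.5,15)→(19,19.5)  cross = 8.5·19.5 − 19·15 = -119.2500; (r_i+r_j)·cross = 27.5·-119.2500 = -3279.3750
edge 2: (19,19.5)→(19,24)  cross = 19·24 − 19·19.5 = 85.5000; (r_i+r_j)·cross = 38·85.5000 = 3249.0000
edge 3: (19,24)→(3,35)  cross = 19·35 − 3·24 = 593.0000; (r_i+r_j)·cross = 22·593.0000 = 13046.0000
edge 4: (3,35)→(1,20.5)  cross = 3·20.5 − 1·35 = 26.5000; (r_i+r_j)·cross = 4·26.5000 = 106.0000
edge 5: (1,20.5)→(1,15.5)  cross = 1·15.5 − 1·20.5 = -5.0000; (r_i+r_j)·cross = 2·-5.0000 = -10.0000
Σcross = 464.0000 → A = |Σcross|/2 = 232.0000 mm²
Σ(r_i+r_j)·cross = 12002.5000 → first moment M = |Σ|/6 = 2000.4167
R_c = M/A = 2000.4167/232.0000 = 8.6225 mm
θ = 343° = 5.986479 rad
V = θ·R_c·A = 5.986479·8.6225·232.0000 = 11975.453 mm³

Volume = 11975.453 mm³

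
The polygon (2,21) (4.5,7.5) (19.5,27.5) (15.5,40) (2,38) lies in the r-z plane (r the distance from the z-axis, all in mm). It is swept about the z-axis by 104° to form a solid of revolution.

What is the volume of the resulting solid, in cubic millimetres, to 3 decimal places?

Volume = 6079.517 mm³

Profile (r,z), 5 vertices: (2,21) (4.5,7.5) (19.5,27.5) (15.5,40) (2,38)
edge 0: (2,21)→(4.5,7.5)  cross = 2·7.5 − 4.5·21 = -79.5000; (r_i+r_j)·cross = 6.5·-79.5000 = -516.7500
edge 1: (4.5,7.5)→(19.5,27.5)  cross = 4.5·27.5 − 19.5·7.5 = -22.5000; (r_i+r_j)·cross = 24·-22.5000 = -540.0000
edge 2: (19.5,27.5)→(15.5,40)  cross = 19.5·40 − 15.5·27.5 = 353.7500; (r_i+r_j)·cross = 35·353.7500 = 12381.2500
edge 3: (15.5,40)→(2,38)  cross = 15.5·38 − 2·40 = 509.0000; (r_i+r_j)·cross = 17.5·509.0000 = 8907.5000
edge 4: (2,38)→(2,21)  cross = 2·21 − 2·38 = -34.0000; (r_i+r_j)·cross = 4·-34.0000 = -136.0000
Σcross = 726.7500 → A = |Σcross|/2 = 363.3750 mm²
Σ(r_i+r_j)·cross = 20096.0000 → first moment M = |Σ|/6 = 3349.3333
R_c = M/A = 3349.3333/363.3750 = 9.2173 mm
θ = 104° = 1.815142 rad
V = θ·R_c·A = 1.815142·9.2173·363.3750 = 6079.517 mm³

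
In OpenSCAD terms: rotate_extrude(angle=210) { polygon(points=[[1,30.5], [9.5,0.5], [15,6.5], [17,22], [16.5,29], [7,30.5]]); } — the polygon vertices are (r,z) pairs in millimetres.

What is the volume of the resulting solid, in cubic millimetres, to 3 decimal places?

Volume = 11112.173 mm³

Profile (r,z), 6 vertices: (1,30.5) (9.5,0.5) (15,6.5) (17,22) (16.5,29) (7,30.5)
edge 0: (1,30.5)→(9.5,0.5)  cross = 1·0.5 − 9.5·30.5 = -289.2500; (r_i+r_j)·cross = 10.5·-289.2500 = -3037.1250
edge 1: (9.5,0.5)→(15,6.5)  cross = 9.5·6.5 − 15·0.5 = 54.2500; (r_i+r_j)·cross = 24.5·54.2500 = 1329.1250
edge 2: (15,6.5)→(17,22)  cross = 15·22 − 17·6.5 = 219.5000; (r_i+r_j)·cross = 32·219.5000 = 7024.0000
edge 3: (17,22)→(16.5,29)  cross = 17·29 − 16.5·22 = 130.0000; (r_i+r_j)·cross = 33.5·130.0000 = 4355.0000
edge 4: (16.5,29)→(7,30.5)  cross = 16.5·30.5 − 7·29 = 300.2500; (r_i+r_j)·cross = 23.5·300.2500 = 7055.8750
edge 5: (7,30.5)→(1,30.5)  cross = 7·30.5 − 1·30.5 = 183.0000; (r_i+r_j)·cross = 8·183.0000 = 1464.0000
Σcross = 597.7500 → A = |Σcross|/2 = 298.8750 mm²
Σ(r_i+r_j)·cross = 18190.8750 → first moment M = |Σ|/6 = 3031.8125
R_c = M/A = 3031.8125/298.8750 = 10.1441 mm
θ = 210° = 3.665191 rad
V = θ·R_c·A = 3.665191·10.1441·298.8750 = 11112.173 mm³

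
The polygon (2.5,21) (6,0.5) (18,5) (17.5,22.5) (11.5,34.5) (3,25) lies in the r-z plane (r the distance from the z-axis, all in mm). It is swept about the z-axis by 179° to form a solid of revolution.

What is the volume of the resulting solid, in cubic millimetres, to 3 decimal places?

Profile (r,z), 6 vertices: (2.5,21) (6,0.5) (18,5) (17.5,22.5) (11.5,34.5) (3,25)
edge 0: (2.5,21)→(6,0.5)  cross = 2.5·0.5 − 6·21 = -124.7500; (r_i+r_j)·cross = 8.5·-124.7500 = -1060.3750
edge 1: (6,0.5)→(18,5)  cross = 6·5 − 18·0.5 = 21.0000; (r_i+r_j)·cross = 24·21.0000 = 504.0000
edge 2: (18,5)→(17.5,22.5)  cross = 18·22.5 − 17.5·5 = 317.5000; (r_i+r_j)·cross = 35.5·317.5000 = 11271.2500
edge 3: (17.5,22.5)→(11.5,34.5)  cross = 17.5·34.5 − 11.5·22.5 = 345.0000; (r_i+r_j)·cross = 29·345.0000 = 10005.0000
edge 4: (11.5,34.5)→(3,25)  cross = 11.5·25 − 3·34.5 = 184.0000; (r_i+r_j)·cross = 14.5·184.0000 = 2668.0000
edge 5: (3,25)→(2.5,21)  cross = 3·21 − 2.5·25 = 0.5000; (r_i+r_j)·cross = 5.5·0.5000 = 2.7500
Σcross = 743.2500 → A = |Σcross|/2 = 371.6250 mm²
Σ(r_i+r_j)·cross = 23390.6250 → first moment M = |Σ|/6 = 3898.4375
R_c = M/A = 3898.4375/371.6250 = 10.4902 mm
θ = 179° = 3.124139 rad
V = θ·R_c·A = 3.124139·10.4902·371.6250 = 12179.262 mm³

Volume = 12179.262 mm³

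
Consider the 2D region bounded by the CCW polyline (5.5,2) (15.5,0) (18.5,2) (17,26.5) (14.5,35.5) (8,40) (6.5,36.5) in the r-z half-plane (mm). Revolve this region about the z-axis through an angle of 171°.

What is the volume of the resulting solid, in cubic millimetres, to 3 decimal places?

Profile (r,z), 7 vertices: (5.5,2) (15.5,0) (18.5,2) (17,26.5) (14.5,35.5) (8,40) (6.5,36.5)
edge 0: (5.5,2)→(15.5,0)  cross = 5.5·0 − 15.5·2 = -31.0000; (r_i+r_j)·cross = 21·-31.0000 = -651.0000
edge 1: (15.5,0)→(18.5,2)  cross = 15.5·2 − 18.5·0 = 31.0000; (r_i+r_j)·cross = 34·31.0000 = 1054.0000
edge 2: (18.5,2)→(17,26.5)  cross = 18.5·26.5 − 17·2 = 456.2500; (r_i+r_j)·cross = 35.5·456.2500 = 16196.8750
edge 3: (17,26.5)→(14.5,35.5)  cross = 17·35.5 − 14.5·26.5 = 219.2500; (r_i+r_j)·cross = 31.5·219.2500 = 6906.3750
edge 4: (14.5,35.5)→(8,40)  cross = 14.5·40 − 8·35.5 = 296.0000; (r_i+r_j)·cross = 22.5·296.0000 = 6660.0000
edge 5: (8,40)→(6.5,36.5)  cross = 8·36.5 − 6.5·40 = 32.0000; (r_i+r_j)·cross = 14.5·32.0000 = 464.0000
edge 6: (6.5,36.5)→(5.5,2)  cross = 6.5·2 − 5.5·36.5 = -187.7500; (r_i+r_j)·cross = 12·-187.7500 = -2253.0000
Σcross = 815.7500 → A = |Σcross|/2 = 407.8750 mm²
Σ(r_i+r_j)·cross = 28377.2500 → first moment M = |Σ|/6 = 4729.5417
R_c = M/A = 4729.5417/407.8750 = 11.5956 mm
θ = 171° = 2.984513 rad
V = θ·R_c·A = 2.984513·11.5956·407.8750 = 14115.379 mm³

Volume = 14115.379 mm³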